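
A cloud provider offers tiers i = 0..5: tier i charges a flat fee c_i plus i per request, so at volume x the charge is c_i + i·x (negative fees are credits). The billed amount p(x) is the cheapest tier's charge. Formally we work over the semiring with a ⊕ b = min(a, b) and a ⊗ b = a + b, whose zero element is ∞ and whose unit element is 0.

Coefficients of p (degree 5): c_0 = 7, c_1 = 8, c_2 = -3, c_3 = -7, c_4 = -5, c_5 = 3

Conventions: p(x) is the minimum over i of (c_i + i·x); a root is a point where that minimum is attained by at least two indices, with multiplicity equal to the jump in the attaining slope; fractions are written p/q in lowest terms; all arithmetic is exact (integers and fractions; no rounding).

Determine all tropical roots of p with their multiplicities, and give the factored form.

hull edge (i=0, c=7) to (i=2, c=-3): slope -5, span 2
hull edge (i=2, c=-3) to (i=3, c=-7): slope -4, span 1
hull edge (i=3, c=-7) to (i=4, c=-5): slope 2, span 1
hull edge (i=4, c=-5) to (i=5, c=3): slope 8, span 1
Factored form: p(x) = 3 ⊗ (x ⊕ (-8)) ⊗ (x ⊕ (-2)) ⊗ (x ⊕ 4) ⊗ (x ⊕ 5) ⊗ (x ⊕ 5)
Answer: roots = -8 (mult 1), -2 (mult 1), 4 (mult 1), 5 (mult 2)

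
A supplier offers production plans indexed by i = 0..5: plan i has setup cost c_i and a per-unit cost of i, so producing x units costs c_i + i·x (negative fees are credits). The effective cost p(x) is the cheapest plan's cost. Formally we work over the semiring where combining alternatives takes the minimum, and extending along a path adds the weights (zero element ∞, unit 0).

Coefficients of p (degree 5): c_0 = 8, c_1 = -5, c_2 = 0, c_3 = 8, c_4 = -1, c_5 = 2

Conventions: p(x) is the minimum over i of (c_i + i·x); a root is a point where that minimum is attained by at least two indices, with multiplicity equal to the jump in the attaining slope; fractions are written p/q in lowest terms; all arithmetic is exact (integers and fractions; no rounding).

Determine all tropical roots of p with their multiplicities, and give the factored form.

hull edge (i=0, c=8) to (i=1, c=-5): slope -13, span 1
hull edge (i=1, c=-5) to (i=4, c=-1): slope 4/3, span 3
hull edge (i=4, c=-1) to (i=5, c=2): slope 3, span 1
Factored form: p(x) = 2 ⊗ (x ⊕ (-3)) ⊗ (x ⊕ (-4/3)) ⊗ (x ⊕ (-4/3)) ⊗ (x ⊕ (-4/3)) ⊗ (x ⊕ 13)
Answer: roots = -3 (mult 1), -4/3 (mult 3), 13 (mult 1)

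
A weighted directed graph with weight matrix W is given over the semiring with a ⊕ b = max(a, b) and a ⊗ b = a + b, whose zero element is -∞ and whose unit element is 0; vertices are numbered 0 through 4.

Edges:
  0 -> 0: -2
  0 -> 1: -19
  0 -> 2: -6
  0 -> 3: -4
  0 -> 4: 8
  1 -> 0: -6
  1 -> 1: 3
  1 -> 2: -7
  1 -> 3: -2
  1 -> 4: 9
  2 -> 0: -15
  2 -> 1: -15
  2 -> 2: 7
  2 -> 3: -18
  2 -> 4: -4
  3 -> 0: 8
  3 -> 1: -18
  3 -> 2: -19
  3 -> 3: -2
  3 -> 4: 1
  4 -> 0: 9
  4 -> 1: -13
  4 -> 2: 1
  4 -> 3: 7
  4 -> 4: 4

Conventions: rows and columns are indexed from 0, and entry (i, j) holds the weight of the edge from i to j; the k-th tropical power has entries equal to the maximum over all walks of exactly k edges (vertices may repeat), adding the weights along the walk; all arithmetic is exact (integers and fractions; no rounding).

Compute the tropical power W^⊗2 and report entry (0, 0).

W^⊗2:
  [17, -5, 9, 15, 12]
  [18, 6, 10, 16, 13]
  [5, -8, 14, 3, 3]
  [10, -11, 2, 8, 16]
  [15, -9, 8, 11, 17]
Key observation: the optimum is the walk 0->4->0, with weight 8 + 9 = 17.
Optimal value attained by: walk 0->4->0.
Answer: (W^⊗2)[0][0] = 17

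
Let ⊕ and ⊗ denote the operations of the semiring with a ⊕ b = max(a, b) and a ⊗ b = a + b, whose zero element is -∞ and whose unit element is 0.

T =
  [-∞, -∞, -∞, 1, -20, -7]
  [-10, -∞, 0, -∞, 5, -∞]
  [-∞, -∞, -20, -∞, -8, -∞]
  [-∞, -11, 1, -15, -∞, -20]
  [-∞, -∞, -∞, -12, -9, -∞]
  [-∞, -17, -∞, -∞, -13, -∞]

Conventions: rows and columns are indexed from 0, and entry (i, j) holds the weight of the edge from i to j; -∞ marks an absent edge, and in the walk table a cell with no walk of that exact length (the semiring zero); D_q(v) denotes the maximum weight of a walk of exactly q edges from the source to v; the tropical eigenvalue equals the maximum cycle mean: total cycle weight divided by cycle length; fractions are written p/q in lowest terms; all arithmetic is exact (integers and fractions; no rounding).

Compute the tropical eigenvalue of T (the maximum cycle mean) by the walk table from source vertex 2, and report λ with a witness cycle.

q=0: [-∞, -∞, 0, -∞, -∞, -∞]
q=1: [-∞, -∞, -20, -∞, -8, -∞]
q=2: [-∞, -∞, -40, -20, -17, -∞]
q=3: [-∞, -31, -19, -29, -26, -40]
q=4: [-41, -40, -28, -38, -26, -49]
q=5: [-50, -49, -37, -38, -35, -48]
q=6: [-59, -49, -37, -47, -44, -57]
Optimal cycle mean attained by: cycle 1->4->3->1, total 5 + (-12) + (-11), length 3.
Answer: λ = -6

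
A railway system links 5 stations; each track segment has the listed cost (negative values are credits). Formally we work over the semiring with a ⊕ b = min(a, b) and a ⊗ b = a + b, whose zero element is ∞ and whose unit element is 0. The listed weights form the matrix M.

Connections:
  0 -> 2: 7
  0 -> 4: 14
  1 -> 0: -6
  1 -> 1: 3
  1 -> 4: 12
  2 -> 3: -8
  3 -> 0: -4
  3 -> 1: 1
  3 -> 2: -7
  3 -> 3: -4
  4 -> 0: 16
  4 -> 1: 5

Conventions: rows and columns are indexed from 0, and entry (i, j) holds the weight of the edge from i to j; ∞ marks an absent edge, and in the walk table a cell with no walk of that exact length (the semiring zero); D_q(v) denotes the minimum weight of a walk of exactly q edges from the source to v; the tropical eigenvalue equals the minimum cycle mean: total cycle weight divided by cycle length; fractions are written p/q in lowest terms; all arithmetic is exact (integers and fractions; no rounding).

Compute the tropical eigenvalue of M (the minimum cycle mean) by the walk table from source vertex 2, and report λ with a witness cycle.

q=0: [∞, ∞, 0, ∞, ∞]
q=1: [∞, ∞, ∞, -8, ∞]
q=2: [-12, -7, -15, -12, ∞]
q=3: [-16, -11, -19, -23, 2]
q=4: [-27, -22, -30, -27, -2]
q=5: [-31, -26, -34, -38, -13]
Optimal cycle mean attained by: cycle 2->3->2, total (-8) + (-7), length 2.
Answer: λ = -15/2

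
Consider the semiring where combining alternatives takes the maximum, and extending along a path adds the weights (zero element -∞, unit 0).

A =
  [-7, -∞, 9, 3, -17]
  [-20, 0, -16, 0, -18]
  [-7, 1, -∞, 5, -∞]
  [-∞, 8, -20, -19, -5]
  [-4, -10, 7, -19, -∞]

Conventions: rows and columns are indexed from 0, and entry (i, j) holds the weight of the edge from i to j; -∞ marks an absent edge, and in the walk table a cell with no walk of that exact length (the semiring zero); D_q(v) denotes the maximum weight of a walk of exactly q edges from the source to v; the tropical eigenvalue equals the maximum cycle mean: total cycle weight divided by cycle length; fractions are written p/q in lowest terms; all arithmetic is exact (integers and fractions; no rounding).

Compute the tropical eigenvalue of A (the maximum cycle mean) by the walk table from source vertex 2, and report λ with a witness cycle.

q=0: [-∞, -∞, 0, -∞, -∞]
q=1: [-7, 1, -∞, 5, -∞]
q=2: [-14, 13, 2, 1, 0]
q=3: [-4, 13, 7, 13, -4]
q=4: [0, 21, 5, 13, 8]
q=5: [4, 21, 15, 21, 8]
Optimal cycle mean attained by: cycle 1->3->1, total 0 + 8, length 2.
Answer: λ = 4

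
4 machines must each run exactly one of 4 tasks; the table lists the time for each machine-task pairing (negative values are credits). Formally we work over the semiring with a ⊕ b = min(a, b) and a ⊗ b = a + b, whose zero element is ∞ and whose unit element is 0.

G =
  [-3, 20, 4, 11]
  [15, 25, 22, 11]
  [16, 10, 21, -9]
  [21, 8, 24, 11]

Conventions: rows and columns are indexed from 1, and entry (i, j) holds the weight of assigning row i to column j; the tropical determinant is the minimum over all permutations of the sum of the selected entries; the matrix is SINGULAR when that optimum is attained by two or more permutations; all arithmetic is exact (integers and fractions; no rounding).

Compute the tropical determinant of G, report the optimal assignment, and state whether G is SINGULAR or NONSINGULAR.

σ = (1, 2, 3, 4): (-3) + 25 + 21 + 11 = 54
σ = (1, 2, 4, 3): (-3) + 25 + (-9) + 24 = 37
σ = (1, 3, 2, 4): (-3) + 22 + 10 + 11 = 40
σ = (1, 3, 4, 2): (-3) + 22 + (-9) + 8 = 18
σ = (1, 4, 2, 3): (-3) + 11 + 10 + 24 = 42
σ = (1, 4, 3, 2): (-3) + 11 + 21 + 8 = 37
σ = (2, 1, 3, 4): 20 + 15 + 21 + 11 = 67
σ = (2, 1, 4, 3): 20 + 15 + (-9) + 24 = 50
σ = (2, 3, 1, 4): 20 + 22 + 16 + 11 = 69
σ = (2, 3, 4, 1): 20 + 22 + (-9) + 21 = 54
σ = (2, 4, 1, 3): 20 + 11 + 16 + 24 = 71
σ = (2, 4, 3, 1): 20 + 11 + 21 + 21 = 73
σ = (3, 1, 2, 4): 4 + 15 + 10 + 11 = 40
σ = (3, 1, 4, 2): 4 + 15 + (-9) + 8 = 18
σ = (3, 2, 1, 4): 4 + 25 + 16 + 11 = 56
σ = (3, 2, 4, 1): 4 + 25 + (-9) + 21 = 41
σ = (3, 4, 1, 2): 4 + 11 + 16 + 8 = 39
σ = (3, 4, 2, 1): 4 + 11 + 10 + 21 = 46
σ = (4, 1, 2, 3): 11 + 15 + 10 + 24 = 60
σ = (4, 1, 3, 2): 11 + 15 + 21 + 8 = 55
σ = (4, 2, 1, 3): 11 + 25 + 16 + 24 = 76
σ = (4, 2, 3, 1): 11 + 25 + 21 + 21 = 78
σ = (4, 3, 1, 2): 11 + 22 + 16 + 8 = 57
σ = (4, 3, 2, 1): 11 + 22 + 10 + 21 = 64
Optimal value attained by: σ = (1, 3, 4, 2).
Answer: det⊕(G) = 18; verdict: SINGULAR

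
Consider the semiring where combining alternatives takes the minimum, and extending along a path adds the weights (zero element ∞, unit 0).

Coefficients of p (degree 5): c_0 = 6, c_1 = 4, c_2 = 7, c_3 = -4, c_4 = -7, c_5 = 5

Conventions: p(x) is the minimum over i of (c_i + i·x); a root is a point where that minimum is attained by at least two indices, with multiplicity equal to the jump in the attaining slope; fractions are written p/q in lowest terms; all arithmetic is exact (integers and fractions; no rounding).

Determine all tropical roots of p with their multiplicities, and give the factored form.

hull edge (i=0, c=6) to (i=3, c=-4): slope -10/3, span 3
hull edge (i=3, c=-4) to (i=4, c=-7): slope -3, span 1
hull edge (i=4, c=-7) to (i=5, c=5): slope 12, span 1
Factored form: p(x) = 5 ⊗ (x ⊕ (-12)) ⊗ (x ⊕ 3) ⊗ (x ⊕ 10/3) ⊗ (x ⊕ 10/3) ⊗ (x ⊕ 10/3)
Answer: roots = -12 (mult 1), 3 (mult 1), 10/3 (mult 3)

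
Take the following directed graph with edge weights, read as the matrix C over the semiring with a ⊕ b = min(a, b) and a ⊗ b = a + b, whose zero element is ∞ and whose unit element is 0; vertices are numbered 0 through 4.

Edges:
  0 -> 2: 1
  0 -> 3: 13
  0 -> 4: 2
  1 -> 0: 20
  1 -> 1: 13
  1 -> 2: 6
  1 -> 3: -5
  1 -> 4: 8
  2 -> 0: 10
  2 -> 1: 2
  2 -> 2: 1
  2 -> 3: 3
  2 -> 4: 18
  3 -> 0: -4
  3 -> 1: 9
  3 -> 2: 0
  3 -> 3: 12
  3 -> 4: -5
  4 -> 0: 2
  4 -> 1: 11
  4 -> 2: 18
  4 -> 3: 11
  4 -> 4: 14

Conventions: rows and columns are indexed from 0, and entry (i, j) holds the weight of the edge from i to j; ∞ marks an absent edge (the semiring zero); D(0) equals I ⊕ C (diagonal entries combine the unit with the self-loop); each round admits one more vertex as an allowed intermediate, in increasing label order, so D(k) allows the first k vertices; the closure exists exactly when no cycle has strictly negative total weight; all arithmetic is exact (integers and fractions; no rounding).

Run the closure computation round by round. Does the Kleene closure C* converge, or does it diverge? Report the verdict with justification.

D(0):
  [0, ∞, 1, 13, 2]
  [20, 0, 6, -5, 8]
  [10, 2, 0, 3, 18]
  [-4, 9, 0, 0, -5]
  [2, 11, 18, 11, 0]
D(1):
  [0, ∞, 1, 13, 2]
  [20, 0, 6, -5, 8]
  [10, 2, 0, 3, 12]
  [-4, 9, -3, 0, -5]
  [2, 11, 3, 11, 0]
D(2):
  [0, ∞, 1, 13, 2]
  [20, 0, 6, -5, 8]
  [10, 2, 0, -3, 10]
  [-4, 9, -3, 0, -5]
  [2, 11, 3, 6, 0]
Detection: at round 3, diagonal entry (3, 3) turns strictly negative.
Key observation: the cycle 3->0->2->1->3 has total weight (-4) + 1 + 2 + (-5), which is strictly negative.
Answer: DIVERGES — negative cycle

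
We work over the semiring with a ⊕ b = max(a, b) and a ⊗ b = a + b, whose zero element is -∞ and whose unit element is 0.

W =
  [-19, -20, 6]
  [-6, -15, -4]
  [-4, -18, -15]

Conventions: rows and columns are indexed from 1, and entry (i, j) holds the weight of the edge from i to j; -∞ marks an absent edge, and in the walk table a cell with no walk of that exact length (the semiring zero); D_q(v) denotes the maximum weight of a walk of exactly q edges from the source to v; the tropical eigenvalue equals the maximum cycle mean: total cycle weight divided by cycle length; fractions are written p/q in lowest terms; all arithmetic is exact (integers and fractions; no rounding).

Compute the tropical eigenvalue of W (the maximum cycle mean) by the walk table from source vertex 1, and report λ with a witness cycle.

q=0: [0, -∞, -∞]
q=1: [-19, -20, 6]
q=2: [2, -12, -9]
q=3: [-13, -18, 8]
Optimal cycle mean attained by: cycle 1->3->1, total 6 + (-4), length 2.
Answer: λ = 1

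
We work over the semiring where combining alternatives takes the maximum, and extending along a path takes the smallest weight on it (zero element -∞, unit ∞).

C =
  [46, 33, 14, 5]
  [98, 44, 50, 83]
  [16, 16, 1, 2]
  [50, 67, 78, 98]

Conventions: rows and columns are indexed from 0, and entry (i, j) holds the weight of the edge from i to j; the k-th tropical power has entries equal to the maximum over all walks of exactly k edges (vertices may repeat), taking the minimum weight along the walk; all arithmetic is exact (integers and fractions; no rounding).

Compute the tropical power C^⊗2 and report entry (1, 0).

C^⊗2:
  [46, 33, 33, 33]
  [50, 67, 78, 83]
  [16, 16, 16, 16]
  [67, 67, 78, 98]
Key observation: the optimum is the walk 1->3->0, with weight 83 min 50 = 50.
Optimal value attained by: walk 1->3->0.
Answer: (C^⊗2)[1][0] = 50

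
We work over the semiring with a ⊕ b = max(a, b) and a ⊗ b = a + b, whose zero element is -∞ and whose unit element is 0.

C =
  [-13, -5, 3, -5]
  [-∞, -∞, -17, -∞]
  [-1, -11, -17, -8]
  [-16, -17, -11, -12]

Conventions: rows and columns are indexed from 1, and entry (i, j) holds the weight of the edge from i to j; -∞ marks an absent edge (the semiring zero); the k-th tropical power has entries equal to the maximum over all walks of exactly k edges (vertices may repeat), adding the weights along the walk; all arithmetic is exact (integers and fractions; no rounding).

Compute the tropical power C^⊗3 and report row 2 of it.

C^⊗2:
  [2, -8, -10, -5]
  [-18, -28, -34, -25]
  [-14, -6, 2, -6]
  [-12, -21, -13, -19]
C^⊗3:
  [-11, -3, 5, -3]
  [-31, -23, -15, -23]
  [1, -9, -11, -6]
  [-14, -17, -9, -17]
Answer: row 2 of C^⊗3 = [-31, -23, -15, -23]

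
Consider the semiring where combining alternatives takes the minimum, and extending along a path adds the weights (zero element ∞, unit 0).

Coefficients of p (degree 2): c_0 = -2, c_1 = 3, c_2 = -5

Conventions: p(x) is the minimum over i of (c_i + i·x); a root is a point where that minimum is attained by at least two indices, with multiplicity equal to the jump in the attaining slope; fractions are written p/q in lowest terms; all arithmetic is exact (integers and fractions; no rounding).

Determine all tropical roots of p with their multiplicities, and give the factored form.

hull edge (i=0, c=-2) to (i=2, c=-5): slope -3/2, span 2
Factored form: p(x) = -5 ⊗ (x ⊕ 3/2) ⊗ (x ⊕ 3/2)
Answer: roots = 3/2 (mult 2)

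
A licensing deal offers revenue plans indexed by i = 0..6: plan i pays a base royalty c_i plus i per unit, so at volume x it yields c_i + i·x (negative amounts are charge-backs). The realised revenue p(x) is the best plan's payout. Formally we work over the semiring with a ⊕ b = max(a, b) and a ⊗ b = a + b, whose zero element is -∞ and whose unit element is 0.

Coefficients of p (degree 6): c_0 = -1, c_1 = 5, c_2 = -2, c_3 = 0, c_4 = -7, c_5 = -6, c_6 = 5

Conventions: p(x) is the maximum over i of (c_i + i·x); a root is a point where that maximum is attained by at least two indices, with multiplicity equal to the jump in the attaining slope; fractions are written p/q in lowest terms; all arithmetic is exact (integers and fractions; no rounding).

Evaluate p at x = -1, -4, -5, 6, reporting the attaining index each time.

p(-1) = max(-1+0·(-1)=-1, 5+1·(-1)=4, -2+2·(-1)=-4, 0+3·(-1)=-3, -7+4·(-1)=-11, -6+5·(-1)=-11, 5+6·(-1)=-1) = 4 (attained by i=1)
p(-4) = max(-1+0·(-4)=-1, 5+1·(-4)=1, -2+2·(-4)=-10, 0+3·(-4)=-12, -7+4·(-4)=-23, -6+5·(-4)=-26, 5+6·(-4)=-19) = 1 (attained by i=1)
p(-5) = max(-1+0·(-5)=-1, 5+1·(-5)=0, -2+2·(-5)=-12, 0+3·(-5)=-15, -7+4·(-5)=-27, -6+5·(-5)=-31, 5+6·(-5)=-25) = 0 (attained by i=1)
p(6) = max(-1+0·6=-1, 5+1·6=11, -2+2·6=10, 0+3·6=18, -7+4·6=17, -6+5·6=24, 5+6·6=41) = 41 (attained by i=6)
Answer: p(-1) = 4; p(-4) = 1; p(-5) = 0; p(6) = 41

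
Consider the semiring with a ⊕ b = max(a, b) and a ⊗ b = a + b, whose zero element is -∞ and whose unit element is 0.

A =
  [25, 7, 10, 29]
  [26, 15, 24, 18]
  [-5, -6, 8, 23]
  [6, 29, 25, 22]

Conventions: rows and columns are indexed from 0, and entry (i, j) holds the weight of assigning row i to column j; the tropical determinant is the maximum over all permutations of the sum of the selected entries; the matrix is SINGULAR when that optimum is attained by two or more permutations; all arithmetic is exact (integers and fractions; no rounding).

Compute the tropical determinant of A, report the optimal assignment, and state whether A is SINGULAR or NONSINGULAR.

σ = (0, 1, 2, 3): 25 + 15 + 8 + 22 = 70
σ = (0, 1, 3, 2): 25 + 15 + 23 + 25 = 88
σ = (0, 2, 1, 3): 25 + 24 + (-6) + 22 = 65
σ = (0, 2, 3, 1): 25 + 24 + 23 + 29 = 101
σ = (0, 3, 1, 2): 25 + 18 + (-6) + 25 = 62
σ = (0, 3, 2, 1): 25 + 18 + 8 + 29 = 80
σ = (1, 0, 2, 3): 7 + 26 + 8 + 22 = 63
σ = (1, 0, 3, 2): 7 + 26 + 23 + 25 = 81
σ = (1, 2, 0, 3): 7 + 24 + (-5) + 22 = 48
σ = (1, 2, 3, 0): 7 + 24 + 23 + 6 = 60
σ = (1, 3, 0, 2): 7 + 18 + (-5) + 25 = 45
σ = (1, 3, 2, 0): 7 + 18 + 8 + 6 = 39
σ = (2, 0, 1, 3): 10 + 26 + (-6) + 22 = 52
σ = (2, 0, 3, 1): 10 + 26 + 23 + 29 = 88
σ = (2, 1, 0, 3): 10 + 15 + (-5) + 22 = 42
σ = (2, 1, 3, 0): 10 + 15 + 23 + 6 = 54
σ = (2, 3, 0, 1): 10 + 18 + (-5) + 29 = 52
σ = (2, 3, 1, 0): 10 + 18 + (-6) + 6 = 28
σ = (3, 0, 1, 2): 29 + 26 + (-6) + 25 = 74
σ = (3, 0, 2, 1): 29 + 26 + 8 + 29 = 92
σ = (3, 1, 0, 2): 29 + 15 + (-5) + 25 = 64
σ = (3, 1, 2, 0): 29 + 15 + 8 + 6 = 58
σ = (3, 2, 0, 1): 29 + 24 + (-5) + 29 = 77
σ = (3, 2, 1, 0): 29 + 24 + (-6) + 6 = 53
Optimal value attained by: σ = (0, 2, 3, 1).
Answer: det⊕(A) = 101; verdict: NONSINGULAR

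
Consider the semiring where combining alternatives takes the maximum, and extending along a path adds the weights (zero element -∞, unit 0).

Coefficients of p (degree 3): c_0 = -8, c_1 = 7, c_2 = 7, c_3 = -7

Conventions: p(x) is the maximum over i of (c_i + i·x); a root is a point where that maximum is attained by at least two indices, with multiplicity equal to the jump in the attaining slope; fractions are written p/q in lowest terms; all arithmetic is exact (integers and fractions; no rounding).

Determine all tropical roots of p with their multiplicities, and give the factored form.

hull edge (i=0, c=-8) to (i=1, c=7): slope 15, span 1
hull edge (i=1, c=7) to (i=2, c=7): slope 0, span 1
hull edge (i=2, c=7) to (i=3, c=-7): slope -14, span 1
Factored form: p(x) = -7 ⊗ (x ⊕ (-15)) ⊗ (x ⊕ 0) ⊗ (x ⊕ 14)
Answer: roots = -15 (mult 1), 0 (mult 1), 14 (mult 1)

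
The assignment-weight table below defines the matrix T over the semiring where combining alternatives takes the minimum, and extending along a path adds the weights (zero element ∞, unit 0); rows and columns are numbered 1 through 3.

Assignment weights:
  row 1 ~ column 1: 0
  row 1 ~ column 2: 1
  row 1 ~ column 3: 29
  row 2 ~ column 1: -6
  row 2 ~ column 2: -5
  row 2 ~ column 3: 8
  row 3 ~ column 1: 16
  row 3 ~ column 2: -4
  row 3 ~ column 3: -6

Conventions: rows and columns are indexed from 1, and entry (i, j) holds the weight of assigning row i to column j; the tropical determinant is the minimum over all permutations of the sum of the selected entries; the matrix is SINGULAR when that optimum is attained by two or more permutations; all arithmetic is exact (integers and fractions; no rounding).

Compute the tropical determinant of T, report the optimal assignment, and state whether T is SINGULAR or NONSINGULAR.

σ = (1, 2, 3): 0 + (-5) + (-6) = -11
σ = (1, 3, 2): 0 + 8 + (-4) = 4
σ = (2, 1, 3): 1 + (-6) + (-6) = -11
σ = (2, 3, 1): 1 + 8 + 16 = 25
σ = (3, 1, 2): 29 + (-6) + (-4) = 19
σ = (3, 2, 1): 29 + (-5) + 16 = 40
Optimal value attained by: σ = (1, 2, 3).
Answer: det⊕(T) = -11; verdict: SINGULAR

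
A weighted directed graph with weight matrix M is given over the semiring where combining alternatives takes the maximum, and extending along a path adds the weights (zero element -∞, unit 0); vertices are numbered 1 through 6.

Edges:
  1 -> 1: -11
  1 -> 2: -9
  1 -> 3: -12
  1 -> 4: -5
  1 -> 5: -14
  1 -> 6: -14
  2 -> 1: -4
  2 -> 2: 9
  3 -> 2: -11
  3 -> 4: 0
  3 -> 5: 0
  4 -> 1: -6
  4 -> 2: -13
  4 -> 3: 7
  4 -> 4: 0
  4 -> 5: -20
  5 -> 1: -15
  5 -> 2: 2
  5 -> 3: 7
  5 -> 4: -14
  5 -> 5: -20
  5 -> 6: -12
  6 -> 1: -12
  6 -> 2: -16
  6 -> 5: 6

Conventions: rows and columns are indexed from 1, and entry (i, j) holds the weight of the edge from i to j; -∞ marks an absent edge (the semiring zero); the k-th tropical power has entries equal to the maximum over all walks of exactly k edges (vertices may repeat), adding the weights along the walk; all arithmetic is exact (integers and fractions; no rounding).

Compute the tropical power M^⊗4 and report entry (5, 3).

M^⊗2:
  [-11, 0, 2, -5, -8, -25]
  [5, 18, -16, -9, -18, -18]
  [-6, 2, 7, 0, -20, -12]
  [-6, -4, 7, 7, 7, -20]
  [-2, 11, -7, 7, 7, -29]
  [-9, 8, 13, -8, -14, -6]
M^⊗3:
  [-4, 9, 2, 2, 2, -20]
  [14, 27, -2, 0, -9, -9]
  [-2, 11, 7, 7, 7, -20]
  [1, 9, 14, 7, 7, -5]
  [7, 20, 14, 7, -7, -5]
  [4, 17, -1, 13, 13, -23]
M^⊗4:
  [5, 18, 9, 2, 2, -10]
  [23, 36, 7, 9, 0, 0]
  [7, 20, 14, 7, 7, -5]
  [5, 18, 14, 14, 14, -5]
  [16, 29, 14, 14, 14, -7]
  [13, 26, 20, 13, -1, 1]
Key observation: the optimum is the walk 5->3->4->4->3, with weight 7 + 0 + 0 + 7 = 14.
Optimal value attained by: walk 5->3->4->4->3.
Answer: (M^⊗4)[5][3] = 14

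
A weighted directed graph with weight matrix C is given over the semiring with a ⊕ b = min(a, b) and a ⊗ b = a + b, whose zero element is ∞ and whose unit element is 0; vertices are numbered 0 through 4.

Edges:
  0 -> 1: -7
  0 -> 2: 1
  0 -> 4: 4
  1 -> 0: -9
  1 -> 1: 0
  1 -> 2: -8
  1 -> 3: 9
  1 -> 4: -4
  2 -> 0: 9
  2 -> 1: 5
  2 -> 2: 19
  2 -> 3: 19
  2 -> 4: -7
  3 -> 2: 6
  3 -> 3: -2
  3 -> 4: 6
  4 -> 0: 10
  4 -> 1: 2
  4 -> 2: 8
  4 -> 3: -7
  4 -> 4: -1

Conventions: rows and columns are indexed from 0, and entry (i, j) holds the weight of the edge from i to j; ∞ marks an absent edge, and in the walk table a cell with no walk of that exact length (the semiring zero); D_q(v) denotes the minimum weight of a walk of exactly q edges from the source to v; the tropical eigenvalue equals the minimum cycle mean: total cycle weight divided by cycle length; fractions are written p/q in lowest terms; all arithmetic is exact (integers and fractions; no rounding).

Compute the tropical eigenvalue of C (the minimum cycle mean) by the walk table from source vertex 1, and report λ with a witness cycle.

q=0: [∞, 0, ∞, ∞, ∞]
q=1: [-9, 0, -8, 9, -4]
q=2: [-9, -16, -8, -11, -15]
q=3: [-25, -16, -24, -22, -20]
q=4: [-25, -32, -24, -27, -31]
q=5: [-41, -32, -40, -38, -36]
Optimal cycle mean attained by: cycle 0->1->0, total (-7) + (-9), length 2.
Answer: λ = -8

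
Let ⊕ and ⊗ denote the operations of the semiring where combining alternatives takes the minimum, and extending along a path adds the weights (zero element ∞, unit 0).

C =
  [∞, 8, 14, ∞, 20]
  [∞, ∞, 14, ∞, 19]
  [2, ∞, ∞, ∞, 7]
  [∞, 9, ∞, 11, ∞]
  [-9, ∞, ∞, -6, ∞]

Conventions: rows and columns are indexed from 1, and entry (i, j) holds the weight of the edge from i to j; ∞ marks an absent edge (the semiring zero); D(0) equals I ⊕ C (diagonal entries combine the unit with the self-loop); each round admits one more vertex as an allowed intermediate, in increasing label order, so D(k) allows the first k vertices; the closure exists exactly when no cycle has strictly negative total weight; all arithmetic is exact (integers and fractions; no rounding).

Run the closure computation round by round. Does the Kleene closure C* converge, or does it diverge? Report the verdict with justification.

D(0):
  [0, 8, 14, ∞, 20]
  [∞, 0, 14, ∞, 19]
  [2, ∞, 0, ∞, 7]
  [∞, 9, ∞, 0, ∞]
  [-9, ∞, ∞, -6, 0]
D(1):
  [0, 8, 14, ∞, 20]
  [∞, 0, 14, ∞, 19]
  [2, 10, 0, ∞, 7]
  [∞, 9, ∞, 0, ∞]
  [-9, -1, 5, -6, 0]
D(2):
  [0, 8, 14, ∞, 20]
  [∞, 0, 14, ∞, 19]
  [2, 10, 0, ∞, 7]
  [∞, 9, 23, 0, 28]
  [-9, -1, 5, -6, 0]
D(3):
  [0, 8, 14, ∞, 20]
  [16, 0, 14, ∞, 19]
  [2, 10, 0, ∞, 7]
  [25, 9, 23, 0, 28]
  [-9, -1, 5, -6, 0]
D(4):
  [0, 8, 14, ∞, 20]
  [16, 0, 14, ∞, 19]
  [2, 10, 0, ∞, 7]
  [25, 9, 23, 0, 28]
  [-9, -1, 5, -6, 0]
D(5):
  [0, 8, 14, 14, 20]
  [10, 0, 14, 13, 19]
  [-2, 6, 0, 1, 7]
  [19, 9, 23, 0, 28]
  [-9, -1, 5, -6, 0]
Key observation: every diagonal entry stays at the unit through all rounds, so no improving cycle exists.
Answer: CONVERGES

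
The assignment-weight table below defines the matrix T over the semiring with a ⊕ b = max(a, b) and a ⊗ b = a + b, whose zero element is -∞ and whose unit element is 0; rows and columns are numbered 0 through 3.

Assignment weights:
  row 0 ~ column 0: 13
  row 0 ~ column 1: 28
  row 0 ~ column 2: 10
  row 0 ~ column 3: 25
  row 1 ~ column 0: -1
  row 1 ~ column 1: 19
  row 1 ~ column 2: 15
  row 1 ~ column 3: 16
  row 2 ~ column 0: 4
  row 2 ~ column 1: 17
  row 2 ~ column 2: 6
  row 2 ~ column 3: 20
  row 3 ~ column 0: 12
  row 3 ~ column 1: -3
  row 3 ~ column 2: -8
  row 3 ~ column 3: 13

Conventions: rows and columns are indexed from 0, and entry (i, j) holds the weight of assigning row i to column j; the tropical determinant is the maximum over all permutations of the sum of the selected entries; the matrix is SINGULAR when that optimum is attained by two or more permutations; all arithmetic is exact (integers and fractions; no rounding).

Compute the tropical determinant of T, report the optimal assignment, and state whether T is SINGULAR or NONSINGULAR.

σ = (0, 1, 2, 3): 13 + 19 + 6 + 13 = 51
σ = (0, 1, 3, 2): 13 + 19 + 20 + (-8) = 44
σ = (0, 2, 1, 3): 13 + 15 + 17 + 13 = 58
σ = (0, 2, 3, 1): 13 + 15 + 20 + (-3) = 45
σ = (0, 3, 1, 2): 13 + 16 + 17 + (-8) = 38
σ = (0, 3, 2, 1): 13 + 16 + 6 + (-3) = 32
σ = (1, 0, 2, 3): 28 + (-1) + 6 + 13 = 46
σ = (1, 0, 3, 2): 28 + (-1) + 20 + (-8) = 39
σ = (1, 2, 0, 3): 28 + 15 + 4 + 13 = 60
σ = (1, 2, 3, 0): 28 + 15 + 20 + 12 = 75
σ = (1, 3, 0, 2): 28 + 16 + 4 + (-8) = 40
σ = (1, 3, 2, 0): 28 + 16 + 6 + 12 = 62
σ = (2, 0, 1, 3): 10 + (-1) + 17 + 13 = 39
σ = (2, 0, 3, 1): 10 + (-1) + 20 + (-3) = 26
σ = (2, 1, 0, 3): 10 + 19 + 4 + 13 = 46
σ = (2, 1, 3, 0): 10 + 19 + 20 + 12 = 61
σ = (2, 3, 0, 1): 10 + 16 + 4 + (-3) = 27
σ = (2, 3, 1, 0): 10 + 16 + 17 + 12 = 55
σ = (3, 0, 1, 2): 25 + (-1) + 17 + (-8) = 33
σ = (3, 0, 2, 1): 25 + (-1) + 6 + (-3) = 27
σ = (3, 1, 0, 2): 25 + 19 + 4 + (-8) = 40
σ = (3, 1, 2, 0): 25 + 19 + 6 + 12 = 62
σ = (3, 2, 0, 1): 25 + 15 + 4 + (-3) = 41
σ = (3, 2, 1, 0): 25 + 15 + 17 + 12 = 69
Optimal value attained by: σ = (1, 2, 3, 0).
Answer: det⊕(T) = 75; verdict: NONSINGULAR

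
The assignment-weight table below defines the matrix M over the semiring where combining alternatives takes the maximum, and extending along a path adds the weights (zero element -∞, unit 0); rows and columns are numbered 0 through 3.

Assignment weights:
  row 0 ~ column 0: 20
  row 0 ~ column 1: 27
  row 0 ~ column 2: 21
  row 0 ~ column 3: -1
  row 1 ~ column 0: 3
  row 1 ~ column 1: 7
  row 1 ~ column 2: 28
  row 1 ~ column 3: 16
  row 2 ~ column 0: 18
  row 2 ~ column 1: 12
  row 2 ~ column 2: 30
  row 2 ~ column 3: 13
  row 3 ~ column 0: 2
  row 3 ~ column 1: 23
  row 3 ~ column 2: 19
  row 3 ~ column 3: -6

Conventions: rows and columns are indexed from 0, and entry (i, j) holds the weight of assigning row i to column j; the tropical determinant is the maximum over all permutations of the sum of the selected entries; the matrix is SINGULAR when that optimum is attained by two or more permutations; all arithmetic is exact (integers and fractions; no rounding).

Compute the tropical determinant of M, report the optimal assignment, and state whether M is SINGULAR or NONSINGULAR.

σ = (0, 1, 2, 3): 20 + 7 + 30 + (-6) = 51
σ = (0, 1, 3, 2): 20 + 7 + 13 + 19 = 59
σ = (0, 2, 1, 3): 20 + 28 + 12 + (-6) = 54
σ = (0, 2, 3, 1): 20 + 28 + 13 + 23 = 84
σ = (0, 3, 1, 2): 20 + 16 + 12 + 19 = 67
σ = (0, 3, 2, 1): 20 + 16 + 30 + 23 = 89
σ = (1, 0, 2, 3): 27 + 3 + 30 + (-6) = 54
σ = (1, 0, 3, 2): 27 + 3 + 13 + 19 = 62
σ = (1, 2, 0, 3): 27 + 28 + 18 + (-6) = 67
σ = (1, 2, 3, 0): 27 + 28 + 13 + 2 = 70
σ = (1, 3, 0, 2): 27 + 16 + 18 + 19 = 80
σ = (1, 3, 2, 0): 27 + 16 + 30 + 2 = 75
σ = (2, 0, 1, 3): 21 + 3 + 12 + (-6) = 30
σ = (2, 0, 3, 1): 21 + 3 + 13 + 23 = 60
σ = (2, 1, 0, 3): 21 + 7 + 18 + (-6) = 40
σ = (2, 1, 3, 0): 21 + 7 + 13 + 2 = 43
σ = (2, 3, 0, 1): 21 + 16 + 18 + 23 = 78
σ = (2, 3, 1, 0): 21 + 16 + 12 + 2 = 51
σ = (3, 0, 1, 2): (-1) + 3 + 12 + 19 = 33
σ = (3, 0, 2, 1): (-1) + 3 + 30 + 23 = 55
σ = (3, 1, 0, 2): (-1) + 7 + 18 + 19 = 43
σ = (3, 1, 2, 0): (-1) + 7 + 30 + 2 = 38
σ = (3, 2, 0, 1): (-1) + 28 + 18 + 23 = 68
σ = (3, 2, 1, 0): (-1) + 28 + 12 + 2 = 41
Optimal value attained by: σ = (0, 3, 2, 1).
Answer: det⊕(M) = 89; verdict: NONSINGULAR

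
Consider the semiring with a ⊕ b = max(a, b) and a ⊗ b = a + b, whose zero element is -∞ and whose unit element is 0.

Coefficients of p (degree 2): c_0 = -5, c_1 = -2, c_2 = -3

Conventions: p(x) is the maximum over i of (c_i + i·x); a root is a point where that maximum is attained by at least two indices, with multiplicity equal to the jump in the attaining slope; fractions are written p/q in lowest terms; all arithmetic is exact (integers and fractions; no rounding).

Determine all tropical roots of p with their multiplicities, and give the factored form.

hull edge (i=0, c=-5) to (i=1, c=-2): slope 3, span 1
hull edge (i=1, c=-2) to (i=2, c=-3): slope -1, span 1
Factored form: p(x) = -3 ⊗ (x ⊕ (-3)) ⊗ (x ⊕ 1)
Answer: roots = -3 (mult 1), 1 (mult 1)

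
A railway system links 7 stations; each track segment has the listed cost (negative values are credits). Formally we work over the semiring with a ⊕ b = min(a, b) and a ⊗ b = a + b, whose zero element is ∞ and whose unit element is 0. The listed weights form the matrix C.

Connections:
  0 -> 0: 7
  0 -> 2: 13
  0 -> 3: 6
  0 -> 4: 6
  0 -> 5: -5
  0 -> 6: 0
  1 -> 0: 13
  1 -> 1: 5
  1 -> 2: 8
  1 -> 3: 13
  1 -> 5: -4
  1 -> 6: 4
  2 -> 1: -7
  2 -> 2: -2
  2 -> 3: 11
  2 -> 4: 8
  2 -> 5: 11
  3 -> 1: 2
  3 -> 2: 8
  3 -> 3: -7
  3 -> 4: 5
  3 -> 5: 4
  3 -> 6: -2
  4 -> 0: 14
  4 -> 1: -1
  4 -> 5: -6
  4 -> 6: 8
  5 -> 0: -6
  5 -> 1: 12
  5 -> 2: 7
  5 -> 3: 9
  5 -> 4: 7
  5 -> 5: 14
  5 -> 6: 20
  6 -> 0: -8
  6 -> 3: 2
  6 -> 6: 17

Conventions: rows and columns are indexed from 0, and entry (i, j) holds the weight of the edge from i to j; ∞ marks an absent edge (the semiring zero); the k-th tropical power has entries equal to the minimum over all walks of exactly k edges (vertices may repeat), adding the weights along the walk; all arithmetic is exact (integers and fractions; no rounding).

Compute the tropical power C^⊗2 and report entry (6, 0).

C^⊗2:
  [-11, 5, 2, -1, 2, 0, 4]
  [-10, 1, 3, 5, 3, 1, 9]
  [5, -9, -4, 4, 6, -11, -3]
  [-10, -5, 1, -14, -2, -3, -9]
  [-12, 4, 1, 3, 1, -5, 3]
  [1, 0, 5, 0, 0, -11, -6]
  [-1, 4, 5, -5, -2, -13, -8]
Key observation: the optimum is the walk 6->0->0, with weight (-8) + 7 = -1.
Optimal value attained by: walk 6->0->0.
Answer: (C^⊗2)[6][0] = -1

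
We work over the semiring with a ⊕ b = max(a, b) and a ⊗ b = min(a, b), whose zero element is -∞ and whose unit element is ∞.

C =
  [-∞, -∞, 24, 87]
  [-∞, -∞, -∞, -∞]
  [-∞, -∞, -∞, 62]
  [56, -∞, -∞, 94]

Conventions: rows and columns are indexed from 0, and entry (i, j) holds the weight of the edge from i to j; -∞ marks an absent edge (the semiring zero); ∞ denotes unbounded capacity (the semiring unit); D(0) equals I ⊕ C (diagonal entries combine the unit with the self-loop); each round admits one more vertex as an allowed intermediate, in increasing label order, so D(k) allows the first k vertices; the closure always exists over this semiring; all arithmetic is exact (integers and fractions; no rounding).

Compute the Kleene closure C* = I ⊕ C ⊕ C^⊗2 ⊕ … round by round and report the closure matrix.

D(0):
  [∞, -∞, 24, 87]
  [-∞, ∞, -∞, -∞]
  [-∞, -∞, ∞, 62]
  [56, -∞, -∞, ∞]
D(1):
  [∞, -∞, 24, 87]
  [-∞, ∞, -∞, -∞]
  [-∞, -∞, ∞, 62]
  [56, -∞, 24, ∞]
D(2):
  [∞, -∞, 24, 87]
  [-∞, ∞, -∞, -∞]
  [-∞, -∞, ∞, 62]
  [56, -∞, 24, ∞]
D(3):
  [∞, -∞, 24, 87]
  [-∞, ∞, -∞, -∞]
  [-∞, -∞, ∞, 62]
  [56, -∞, 24, ∞]
D(4):
  [∞, -∞, 24, 87]
  [-∞, ∞, -∞, -∞]
  [56, -∞, ∞, 62]
  [56, -∞, 24, ∞]
Answer: C* = [[∞, -∞, 24, 87], [-∞, ∞, -∞, -∞], [56, -∞, ∞, 62], [56, -∞, 24, ∞]]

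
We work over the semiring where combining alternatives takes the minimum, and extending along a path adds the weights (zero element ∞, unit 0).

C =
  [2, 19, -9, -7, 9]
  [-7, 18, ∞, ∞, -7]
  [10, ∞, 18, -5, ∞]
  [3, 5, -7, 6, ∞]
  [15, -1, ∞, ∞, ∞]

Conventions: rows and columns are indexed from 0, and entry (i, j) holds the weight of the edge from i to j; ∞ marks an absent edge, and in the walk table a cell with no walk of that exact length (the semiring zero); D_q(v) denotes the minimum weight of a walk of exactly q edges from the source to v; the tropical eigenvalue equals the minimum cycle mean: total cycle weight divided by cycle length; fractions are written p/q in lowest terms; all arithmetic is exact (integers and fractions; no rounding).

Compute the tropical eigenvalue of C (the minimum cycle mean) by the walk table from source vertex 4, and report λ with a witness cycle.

q=0: [∞, ∞, ∞, ∞, 0]
q=1: [15, -1, ∞, ∞, ∞]
q=2: [-8, 17, 6, 8, -8]
q=3: [-6, -9, -17, -15, 1]
q=4: [-16, -10, -22, -22, -16]
q=5: [-19, -17, -29, -27, -17]
Optimal cycle mean attained by: cycle 2->3->2, total (-5) + (-7), length 2.
Answer: λ = -6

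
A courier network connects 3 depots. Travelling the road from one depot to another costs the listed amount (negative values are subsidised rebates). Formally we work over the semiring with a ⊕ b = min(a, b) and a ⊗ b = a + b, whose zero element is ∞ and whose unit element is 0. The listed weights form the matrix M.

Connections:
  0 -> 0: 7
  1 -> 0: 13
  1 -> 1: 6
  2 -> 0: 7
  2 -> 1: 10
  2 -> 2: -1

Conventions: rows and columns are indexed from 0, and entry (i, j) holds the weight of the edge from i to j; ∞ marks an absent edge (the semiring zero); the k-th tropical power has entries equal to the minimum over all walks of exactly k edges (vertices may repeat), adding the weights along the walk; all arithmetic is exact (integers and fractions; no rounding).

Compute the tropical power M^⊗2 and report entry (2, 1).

M^⊗2:
  [14, ∞, ∞]
  [19, 12, ∞]
  [6, 9, -2]
Key observation: the optimum is the walk 2->2->1, with weight (-1) + 10 = 9.
Optimal value attained by: walk 2->2->1.
Answer: (M^⊗2)[2][1] = 9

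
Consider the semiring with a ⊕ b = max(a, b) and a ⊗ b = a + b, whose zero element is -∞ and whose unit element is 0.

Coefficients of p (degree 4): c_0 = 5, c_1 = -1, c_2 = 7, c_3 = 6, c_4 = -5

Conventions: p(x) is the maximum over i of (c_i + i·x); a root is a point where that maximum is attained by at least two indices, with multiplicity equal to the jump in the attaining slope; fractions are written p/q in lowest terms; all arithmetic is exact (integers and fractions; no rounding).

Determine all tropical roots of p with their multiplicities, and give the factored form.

hull edge (i=0, c=5) to (i=2, c=7): slope 1, span 2
hull edge (i=2, c=7) to (i=3, c=6): slope -1, span 1
hull edge (i=3, c=6) to (i=4, c=-5): slope -11, span 1
Factored form: p(x) = -5 ⊗ (x ⊕ (-1)) ⊗ (x ⊕ (-1)) ⊗ (x ⊕ 1) ⊗ (x ⊕ 11)
Answer: roots = -1 (mult 2), 1 (mult 1), 11 (mult 1)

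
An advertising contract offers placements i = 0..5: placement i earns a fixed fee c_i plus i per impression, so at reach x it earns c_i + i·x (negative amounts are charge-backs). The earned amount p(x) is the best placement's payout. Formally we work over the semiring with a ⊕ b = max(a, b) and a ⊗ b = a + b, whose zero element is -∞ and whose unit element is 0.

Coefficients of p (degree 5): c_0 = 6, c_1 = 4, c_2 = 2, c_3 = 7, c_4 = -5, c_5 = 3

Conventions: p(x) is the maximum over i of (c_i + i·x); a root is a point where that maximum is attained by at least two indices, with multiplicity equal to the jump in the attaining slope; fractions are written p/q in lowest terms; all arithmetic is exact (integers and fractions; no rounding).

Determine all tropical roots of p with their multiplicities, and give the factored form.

hull edge (i=0, c=6) to (i=3, c=7): slope 1/3, span 3
hull edge (i=3, c=7) to (i=5, c=3): slope -2, span 2
Factored form: p(x) = 3 ⊗ (x ⊕ (-1/3)) ⊗ (x ⊕ (-1/3)) ⊗ (x ⊕ (-1/3)) ⊗ (x ⊕ 2) ⊗ (x ⊕ 2)
Answer: roots = -1/3 (mult 3), 2 (mult 2)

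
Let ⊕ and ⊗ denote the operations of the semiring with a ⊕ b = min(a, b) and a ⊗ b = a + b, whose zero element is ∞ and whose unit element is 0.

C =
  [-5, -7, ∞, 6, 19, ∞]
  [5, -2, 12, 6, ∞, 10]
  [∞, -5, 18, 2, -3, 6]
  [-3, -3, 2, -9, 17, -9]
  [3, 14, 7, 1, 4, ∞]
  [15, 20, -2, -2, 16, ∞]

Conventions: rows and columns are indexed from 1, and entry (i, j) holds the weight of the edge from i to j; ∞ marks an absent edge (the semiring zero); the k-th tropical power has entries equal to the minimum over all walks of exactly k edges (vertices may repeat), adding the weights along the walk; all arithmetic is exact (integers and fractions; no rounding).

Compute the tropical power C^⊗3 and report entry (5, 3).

C^⊗2:
  [-10, -12, 5, -3, 14, -3]
  [0, -4, 8, -3, 9, -3]
  [-1, -7, 4, -7, 1, -7]
  [-12, -12, -11, -18, -1, -18]
  [-2, -4, 3, -8, 4, -8]
  [-5, -7, 0, -11, -5, -11]
C^⊗3:
  [-15, -17, -5, -12, 2, -12]
  [-6, -7, -5, -12, 5, -12]
  [-10, -10, -9, -16, 1, -16]
  [-21, -21, -20, -27, -14, -27]
  [-11, -11, -10, -17, 0, -17]
  [-14, -14, -13, -20, -3, -20]
Key observation: the optimum is the walk 5->4->6->3, with weight 1 + (-9) + (-2) = -10.
Optimal value attained by: walk 5->4->6->3.
Answer: (C^⊗3)[5][3] = -10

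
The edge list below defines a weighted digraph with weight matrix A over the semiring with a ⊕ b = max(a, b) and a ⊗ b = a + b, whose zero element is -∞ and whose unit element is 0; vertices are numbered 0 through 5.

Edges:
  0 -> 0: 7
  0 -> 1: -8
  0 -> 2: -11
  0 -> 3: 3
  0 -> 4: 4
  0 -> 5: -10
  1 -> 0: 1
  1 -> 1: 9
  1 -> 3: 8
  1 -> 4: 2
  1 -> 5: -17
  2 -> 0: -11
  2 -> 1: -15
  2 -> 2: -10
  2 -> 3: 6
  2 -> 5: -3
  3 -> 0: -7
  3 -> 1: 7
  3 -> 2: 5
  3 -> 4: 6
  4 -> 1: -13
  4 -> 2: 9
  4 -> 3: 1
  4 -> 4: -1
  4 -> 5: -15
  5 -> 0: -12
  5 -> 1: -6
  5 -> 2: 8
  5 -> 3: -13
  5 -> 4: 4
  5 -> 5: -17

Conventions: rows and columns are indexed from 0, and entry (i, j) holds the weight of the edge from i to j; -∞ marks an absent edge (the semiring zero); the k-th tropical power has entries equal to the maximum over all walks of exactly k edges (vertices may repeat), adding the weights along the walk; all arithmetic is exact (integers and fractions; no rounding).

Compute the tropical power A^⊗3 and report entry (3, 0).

A^⊗2:
  [14, 10, 13, 10, 11, -3]
  [10, 18, 13, 17, 14, -8]
  [-1, 13, 11, -4, 12, -13]
  [8, 16, 15, 15, 9, 2]
  [-2, 8, 8, 15, 7, 6]
  [-3, 3, 13, 14, 3, 5]
A^⊗3:
  [21, 19, 20, 19, 18, 10]
  [19, 27, 23, 26, 23, 10]
  [14, 22, 21, 21, 15, 8]
  [17, 25, 20, 24, 21, 12]
  [9, 22, 20, 16, 21, 5]
  [7, 21, 19, 19, 20, 10]
Key observation: the optimum is the walk 3->1->1->0, with weight 7 + 9 + 1 = 17.
Optimal value attained by: walk 3->1->1->0.
Answer: (A^⊗3)[3][0] = 17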